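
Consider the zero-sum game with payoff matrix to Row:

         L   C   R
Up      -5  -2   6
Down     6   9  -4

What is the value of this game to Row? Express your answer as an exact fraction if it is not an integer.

Row minima: Up → -5, Down → -4; maximin = -4.
Column maxima: L → 6, C → 9, R → 6; minimax = 6.
-4 ≠ 6, so there is no saddle point; optimal play is mixed.
C is strictly dominated by L (it gives Row strictly more in every row), so Column never plays it.
On the remaining 2×2 (Up, Down vs L, R):
Let Row play Up with probability p. Expected payoff against L: (-5)p + 6(1−p) = −11p + 6; against R: 6p + (-4)(1−p) = 10p − 4.
Setting these equal: −11p + 6 = 10p − 4 ⇒ −21p = -10 ⇒ p = 10/21, and the value is (-11)·(10/21) + 6 = 16/21.
For Column: with q = P(L), equating Up's and Down's payoffs gives −11q + 6 = 10q − 4 ⇒ q = 10/21.

16/21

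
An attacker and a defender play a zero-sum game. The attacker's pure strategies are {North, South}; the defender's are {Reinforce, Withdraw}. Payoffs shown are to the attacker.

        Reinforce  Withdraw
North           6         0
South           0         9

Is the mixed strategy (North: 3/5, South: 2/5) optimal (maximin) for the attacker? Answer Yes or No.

Against Reinforce this mix gives (3/5)·6 + (2/5)·0 = 18/5.
Against Withdraw this mix gives (3/5)·0 + (2/5)·9 = 18/5.
All of the defender's active replies (Reinforce, Withdraw) yield 18/5, and no column does worse for the attacker. The mix makes the defender indifferent and guarantees 18/5, so it is optimal.

Yes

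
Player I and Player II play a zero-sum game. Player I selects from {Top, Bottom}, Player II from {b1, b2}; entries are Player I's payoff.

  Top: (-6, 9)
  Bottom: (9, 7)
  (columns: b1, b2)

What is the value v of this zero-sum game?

123/17

Row minima: Top → -6, Bottom → 7; maximin = 7.
Column maxima: b1 → 9, b2 → 9; minimax = 9.
7 ≠ 9, so there is no saddle point; optimal play is mixed.
Let Player I play Top with probability p. Expected payoff against b1: (-6)p + 9(1−p) = −15p + 9; against b2: 9p + 7(1−p) = 2p + 7.
Setting these equal: −15p + 9 = 2p + 7 ⇒ −17p = -2 ⇒ p = 2/17, and the value is (-15)·(2/17) + 9 = 123/17.
For Player II: with q = P(b1), equating Top's and Bottom's payoffs gives −15q + 9 = 2q + 7 ⇒ q = 2/17.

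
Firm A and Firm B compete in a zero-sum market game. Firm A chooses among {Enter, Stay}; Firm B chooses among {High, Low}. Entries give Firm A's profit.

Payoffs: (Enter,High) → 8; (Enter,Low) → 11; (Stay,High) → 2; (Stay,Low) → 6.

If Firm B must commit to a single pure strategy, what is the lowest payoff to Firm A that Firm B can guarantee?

8

Column maxima: High → 8, Low → 11.
The smallest of these is 8.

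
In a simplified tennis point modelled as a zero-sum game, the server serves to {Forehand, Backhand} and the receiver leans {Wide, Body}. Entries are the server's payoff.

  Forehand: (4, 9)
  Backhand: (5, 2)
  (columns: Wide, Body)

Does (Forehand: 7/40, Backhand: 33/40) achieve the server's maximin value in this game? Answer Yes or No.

No

Against Wide this mix gives (7/40)·4 + (33/40)·5 = 193/40.
Against Body this mix gives (7/40)·9 + (33/40)·2 = 129/40.
The receiver will play Body, holding the server to 129/40. Shifting weight toward the row that does better against Body would raise this floor (the equalizing mix achieves 37/8 against both Body and Wide), so the proposed strategy is not optimal.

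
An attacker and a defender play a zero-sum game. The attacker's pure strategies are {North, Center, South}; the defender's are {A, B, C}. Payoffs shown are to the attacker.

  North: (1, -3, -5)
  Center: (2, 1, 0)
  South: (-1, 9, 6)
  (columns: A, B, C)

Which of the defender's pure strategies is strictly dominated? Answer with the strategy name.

B

C holds the attacker's payoff strictly below B in every row: -5 < -3, 0 < 1, 6 < 9.
So B is strictly dominated for the defender.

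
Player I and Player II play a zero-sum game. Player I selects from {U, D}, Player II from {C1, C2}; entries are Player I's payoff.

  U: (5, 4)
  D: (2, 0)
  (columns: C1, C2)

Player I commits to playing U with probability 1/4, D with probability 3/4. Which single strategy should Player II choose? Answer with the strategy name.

If Player II plays C1, Player I's expected payoff is (1/4)·5 + (3/4)·2 = 11/4.
If Player II plays C2, Player I's expected payoff is (1/4)·4 + (3/4)·0 = 1.
Player II minimizes Player I's payoff; the smallest is 1, so the best response is C2.

C2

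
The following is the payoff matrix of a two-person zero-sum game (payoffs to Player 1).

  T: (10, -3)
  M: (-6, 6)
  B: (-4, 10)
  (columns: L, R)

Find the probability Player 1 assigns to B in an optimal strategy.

13/27

Row minima: T → -3, M → -6, B → -4; maximin = -3.
Column maxima: L → 10, R → 10; minimax = 10.
-3 ≠ 10, so there is no saddle point; optimal play is mixed.
M is strictly dominated by B, so Player 1 never plays it.
On the remaining 2×2 (T, B vs L, R):
Let Player 1 play T with probability p. Expected payoff against L: 10p + (-4)(1−p) = 14p − 4; against R: (-3)p + 10(1−p) = −13p + 10.
Setting these equal: 14p − 4 = −13p + 10 ⇒ 27p = 14 ⇒ p = 14/27, and the value is (14)·(14/27) − 4 = 88/27.
For Player 2: with q = P(L), equating T's and B's payoffs gives 13q − 3 = −14q + 10 ⇒ q = 13/27.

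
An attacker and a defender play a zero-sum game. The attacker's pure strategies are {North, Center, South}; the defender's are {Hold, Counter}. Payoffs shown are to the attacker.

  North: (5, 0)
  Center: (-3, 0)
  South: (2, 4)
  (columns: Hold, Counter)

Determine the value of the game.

20/7

Row minima: North → 0, Center → -3, South → 2; maximin = 2.
Column maxima: Hold → 5, Counter → 4; minimax = 4.
2 ≠ 4, so there is no saddle point; optimal play is mixed.
Center is strictly dominated by South, so the attacker never plays it.
On the remaining 2×2 (North, South vs Hold, Counter):
Let the attacker play North with probability p. Expected payoff against Hold: 5p + 2(1−p) = 3p + 2; against Counter: 0p + 4(1−p) = −4p + 4.
Setting these equal: 3p + 2 = −4p + 4 ⇒ 7p = 2 ⇒ p = 2/7, and the value is (3)·(2/7) + 2 = 20/7.
For the defender: with q = P(Hold), equating North's and South's payoffs gives 5q = −2q + 4 ⇒ q = 4/7.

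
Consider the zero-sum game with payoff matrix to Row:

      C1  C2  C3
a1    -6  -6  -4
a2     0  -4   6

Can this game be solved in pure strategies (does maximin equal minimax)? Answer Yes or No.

Row minima: a1 → -6, a2 → -4; maximin = -4.
Column maxima: C1 → 0, C2 → -4, C3 → 6; minimax = -4.
maximin = minimax = -4, so a saddle point exists.

Yes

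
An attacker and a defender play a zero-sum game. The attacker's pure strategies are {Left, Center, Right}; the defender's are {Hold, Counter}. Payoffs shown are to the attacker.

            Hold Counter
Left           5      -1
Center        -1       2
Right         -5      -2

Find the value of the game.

1

Row minima: Left → -1, Center → -1, Right → -5; maximin = -1.
Column maxima: Hold → 5, Counter → 2; minimax = 2.
-1 ≠ 2, so there is no saddle point; optimal play is mixed.
Right is strictly dominated by Left, so the attacker never plays it.
On the remaining 2×2 (Left, Center vs Hold, Counter):
Let the attacker play Left with probability p. Expected payoff against Hold: 5p + (-1)(1−p) = 6p − 1; against Counter: (-1)p + 2(1−p) = −3p + 2.
Setting these equal: 6p − 1 = −3p + 2 ⇒ 9p = 3 ⇒ p = 1/3, and the value is (6)·(1/3) − 1 = 1.
For the defender: with q = P(Hold), equating Left's and Center's payoffs gives 6q − 1 = −3q + 2 ⇒ q = 1/3.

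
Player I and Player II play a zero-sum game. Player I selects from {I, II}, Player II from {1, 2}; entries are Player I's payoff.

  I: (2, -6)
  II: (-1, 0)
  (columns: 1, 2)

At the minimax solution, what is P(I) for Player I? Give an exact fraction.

Row minima: I → -6, II → -1; maximin = -1.
Column maxima: 1 → 2, 2 → 0; minimax = 0.
-1 ≠ 0, so there is no saddle point; optimal play is mixed.
Let Player I play I with probability p. Expected payoff against 1: 2p + (-1)(1−p) = 3p − 1; against 2: (-6)p + 0(1−p) = −6p.
Setting these equal: 3p − 1 = −6p ⇒ 9p = 1 ⇒ p = 1/9, and the value is (3)·(1/9) − 1 = -2/3.
For Player II: with q = P(1), equating I's and II's payoffs gives 8q − 6 = −q ⇒ q = 2/3.

1/9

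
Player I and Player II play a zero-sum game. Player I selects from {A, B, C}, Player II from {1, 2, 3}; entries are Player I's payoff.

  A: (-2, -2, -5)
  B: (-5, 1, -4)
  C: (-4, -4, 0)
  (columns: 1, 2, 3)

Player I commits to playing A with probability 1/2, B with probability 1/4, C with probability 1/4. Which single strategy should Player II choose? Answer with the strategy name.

3

If Player II plays 1, Player I's expected payoff is (1/2)·(-2) + (1/4)·(-5) + (1/4)·(-4) = -13/4.
If Player II plays 2, Player I's expected payoff is (1/2)·(-2) + (1/4)·1 + (1/4)·(-4) = -7/4.
If Player II plays 3, Player I's expected payoff is (1/2)·(-5) + (1/4)·(-4) + (1/4)·0 = -7/2.
Player II minimizes Player I's payoff; the smallest is -7/2, so the best response is 3.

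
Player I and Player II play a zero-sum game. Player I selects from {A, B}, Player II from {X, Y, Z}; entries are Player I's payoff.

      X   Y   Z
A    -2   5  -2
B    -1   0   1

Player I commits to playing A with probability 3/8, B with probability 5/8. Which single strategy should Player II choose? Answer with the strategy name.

If Player II plays X, Player I's expected payoff is (3/8)·(-2) + (5/8)·(-1) = -11/8.
If Player II plays Y, Player I's expected payoff is (3/8)·5 + (5/8)·0 = 15/8.
If Player II plays Z, Player I's expected payoff is (3/8)·(-2) + (5/8)·1 = -1/8.
Player II minimizes Player I's payoff; the smallest is -11/8, so the best response is X.

X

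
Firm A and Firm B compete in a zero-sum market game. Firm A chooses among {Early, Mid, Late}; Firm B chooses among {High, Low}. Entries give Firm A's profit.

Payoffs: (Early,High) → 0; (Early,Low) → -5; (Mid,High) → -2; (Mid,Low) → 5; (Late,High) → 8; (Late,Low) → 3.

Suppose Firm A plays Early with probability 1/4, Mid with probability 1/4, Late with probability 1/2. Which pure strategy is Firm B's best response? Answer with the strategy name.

If Firm B plays High, Firm A's expected payoff is (1/4)·0 + (1/4)·(-2) + (1/2)·8 = 7/2.
If Firm B plays Low, Firm A's expected payoff is (1/4)·(-5) + (1/4)·5 + (1/2)·3 = 3/2.
Firm B minimizes Firm A's payoff; the smallest is 3/2, so the best response is Low.

Low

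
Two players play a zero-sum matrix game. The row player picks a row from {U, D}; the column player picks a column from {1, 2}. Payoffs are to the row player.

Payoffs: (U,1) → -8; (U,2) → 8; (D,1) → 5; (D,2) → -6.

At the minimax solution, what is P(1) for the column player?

14/27

Row minima: U → -8, D → -6; maximin = -6.
Column maxima: 1 → 5, 2 → 8; minimax = 5.
-6 ≠ 5, so there is no saddle point; optimal play is mixed.
Let the row player play U with probability p. Expected payoff against 1: (-8)p + 5(1−p) = −13p + 5; against 2: 8p + (-6)(1−p) = 14p − 6.
Setting these equal: −13p + 5 = 14p − 6 ⇒ −27p = -11 ⇒ p = 11/27, and the value is (-13)·(11/27) + 5 = -8/27.
For the column player: with q = P(1), equating U's and D's payoffs gives −16q + 8 = 11q − 6 ⇒ q = 14/27.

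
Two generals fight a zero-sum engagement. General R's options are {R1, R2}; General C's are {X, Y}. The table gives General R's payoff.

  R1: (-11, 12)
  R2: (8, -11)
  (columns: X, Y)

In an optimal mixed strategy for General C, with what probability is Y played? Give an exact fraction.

Row minima: R1 → -11, R2 → -11; maximin = -11.
Column maxima: X → 8, Y → 12; minimax = 8.
-11 ≠ 8, so there is no saddle point; optimal play is mixed.
Let General R play R1 with probability p. Expected payoff against X: (-11)p + 8(1−p) = −19p + 8; against Y: 12p + (-11)(1−p) = 23p − 11.
Setting these equal: −19p + 8 = 23p − 11 ⇒ −42p = -19 ⇒ p = 19/42, and the value is (-19)·(19/42) + 8 = -25/42.
For General C: with q = P(X), equating R1's and R2's payoffs gives −23q + 12 = 19q − 11 ⇒ q = 23/42.

19/42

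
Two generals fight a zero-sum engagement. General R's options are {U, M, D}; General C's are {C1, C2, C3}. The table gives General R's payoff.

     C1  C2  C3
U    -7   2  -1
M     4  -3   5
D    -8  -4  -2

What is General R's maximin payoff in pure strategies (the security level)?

Row minima: U → -7, M → -3, D → -8.
The best of these is -3.

-3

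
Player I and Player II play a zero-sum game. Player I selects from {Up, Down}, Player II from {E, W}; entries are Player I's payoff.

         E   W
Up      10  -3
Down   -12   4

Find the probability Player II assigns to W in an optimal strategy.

Row minima: Up → -3, Down → -12; maximin = -3.
Column maxima: E → 10, W → 4; minimax = 4.
-3 ≠ 4, so there is no saddle point; optimal play is mixed.
Let Player I play Up with probability p. Expected payoff against E: 10p + (-12)(1−p) = 22p − 12; against W: (-3)p + 4(1−p) = −7p + 4.
Setting these equal: 22p − 12 = −7p + 4 ⇒ 29p = 16 ⇒ p = 16/29, and the value is (22)·(16/29) − 12 = 4/29.
For Player II: with q = P(E), equating Up's and Down's payoffs gives 13q − 3 = −16q + 4 ⇒ q = 7/29.

22/29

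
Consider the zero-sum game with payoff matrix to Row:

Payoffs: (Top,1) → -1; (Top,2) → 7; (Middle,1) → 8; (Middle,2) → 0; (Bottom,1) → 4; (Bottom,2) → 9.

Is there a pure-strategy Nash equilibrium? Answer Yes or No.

Row minima: Top → -1, Middle → 0, Bottom → 4; maximin = 4.
Column maxima: 1 → 8, 2 → 9; minimax = 8.
4 ≠ 8, so no pure-strategy equilibrium exists.

No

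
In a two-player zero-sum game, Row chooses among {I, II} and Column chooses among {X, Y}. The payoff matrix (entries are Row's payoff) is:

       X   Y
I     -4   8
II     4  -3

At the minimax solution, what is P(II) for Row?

Row minima: I → -4, II → -3; maximin = -3.
Column maxima: X → 4, Y → 8; minimax = 4.
-3 ≠ 4, so there is no saddle point; optimal play is mixed.
Let Row play I with probability p. Expected payoff against X: (-4)p + 4(1−p) = −8p + 4; against Y: 8p + (-3)(1−p) = 11p − 3.
Setting these equal: −8p + 4 = 11p − 3 ⇒ −19p = -7 ⇒ p = 7/19, and the value is (-8)·(7/19) + 4 = 20/19.
For Column: with q = P(X), equating I's and II's payoffs gives −12q + 8 = 7q − 3 ⇒ q = 11/19.

12/19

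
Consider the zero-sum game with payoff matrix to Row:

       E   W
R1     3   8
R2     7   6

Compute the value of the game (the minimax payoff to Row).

Row minima: R1 → 3, R2 → 6; maximin = 6.
Column maxima: E → 7, W → 8; minimax = 7.
6 ≠ 7, so there is no saddle point; optimal play is mixed.
Let Row play R1 with probability p. Expected payoff against E: 3p + 7(1−p) = −4p + 7; against W: 8p + 6(1−p) = 2p + 6.
Setting these equal: −4p + 7 = 2p + 6 ⇒ −6p = -1 ⇒ p = 1/6, and the value is (-4)·(1/6) + 7 = 19/3.
For Column: with q = P(E), equating R1's and R2's payoffs gives −5q + 8 = q + 6 ⇒ q = 1/3.

19/3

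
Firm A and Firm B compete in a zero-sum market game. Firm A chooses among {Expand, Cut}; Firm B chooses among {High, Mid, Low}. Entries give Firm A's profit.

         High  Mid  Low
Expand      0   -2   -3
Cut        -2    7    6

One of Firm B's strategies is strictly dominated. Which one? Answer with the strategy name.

Mid

Low holds Firm A's payoff strictly below Mid in every row: -3 < -2, 6 < 7.
So Mid is strictly dominated for Firm B.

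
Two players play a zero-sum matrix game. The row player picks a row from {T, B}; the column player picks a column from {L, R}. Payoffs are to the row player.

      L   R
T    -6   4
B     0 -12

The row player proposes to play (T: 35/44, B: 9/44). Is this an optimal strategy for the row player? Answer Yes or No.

No

Against L this mix gives (35/44)·(-6) + (9/44)·0 = -105/22.
Against R this mix gives (35/44)·4 + (9/44)·(-12) = 8/11.
The column player will play L, holding the row player to -105/22. Shifting weight toward the row that does better against L would raise this floor (the equalizing mix achieves -36/11 against both L and R), so the proposed strategy is not optimal.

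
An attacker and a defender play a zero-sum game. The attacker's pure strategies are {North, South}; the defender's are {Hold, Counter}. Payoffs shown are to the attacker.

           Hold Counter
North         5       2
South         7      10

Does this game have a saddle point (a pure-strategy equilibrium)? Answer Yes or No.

Row minima: North → 2, South → 7; maximin = 7.
Column maxima: Hold → 7, Counter → 10; minimax = 7.
maximin = minimax = 7, so a saddle point exists.

Yes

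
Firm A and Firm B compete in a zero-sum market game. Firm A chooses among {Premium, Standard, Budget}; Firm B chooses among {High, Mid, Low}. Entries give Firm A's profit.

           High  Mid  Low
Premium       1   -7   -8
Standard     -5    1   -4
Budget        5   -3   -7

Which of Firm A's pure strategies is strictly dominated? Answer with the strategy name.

Budget gives a strictly higher payoff than Premium against every column: 5 > 1, -3 > -7, -7 > -8.
So Premium is strictly dominated and Firm A never plays it.

Premium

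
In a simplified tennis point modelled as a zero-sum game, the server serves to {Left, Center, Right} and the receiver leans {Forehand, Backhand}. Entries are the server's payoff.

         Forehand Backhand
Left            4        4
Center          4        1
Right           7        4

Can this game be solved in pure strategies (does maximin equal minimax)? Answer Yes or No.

Yes

Row minima: Left → 4, Center → 1, Right → 4; maximin = 4.
Column maxima: Forehand → 7, Backhand → 4; minimax = 4.
maximin = minimax = 4, so a saddle point exists.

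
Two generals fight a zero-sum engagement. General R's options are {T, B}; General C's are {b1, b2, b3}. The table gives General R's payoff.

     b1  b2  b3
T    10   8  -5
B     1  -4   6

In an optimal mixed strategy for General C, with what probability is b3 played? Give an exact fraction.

Row minima: T → -5, B → -4; maximin = -4.
Column maxima: b1 → 10, b2 → 8, b3 → 6; minimax = 6.
-4 ≠ 6, so there is no saddle point; optimal play is mixed.
b1 is strictly dominated by b2 (it gives General R strictly more in every row), so General C never plays it.
On the remaining 2×2 (T, B vs b2, b3):
Let General R play T with probability p. Expected payoff against b2: 8p + (-4)(1−p) = 12p − 4; against b3: (-5)p + 6(1−p) = −11p + 6.
Setting these equal: 12p − 4 = −11p + 6 ⇒ 23p = 10 ⇒ p = 10/23, and the value is (12)·(10/23) − 4 = 28/23.
For General C: with q = P(b2), equating T's and B's payoffs gives 13q − 5 = −10q + 6 ⇒ q = 11/23.

12/23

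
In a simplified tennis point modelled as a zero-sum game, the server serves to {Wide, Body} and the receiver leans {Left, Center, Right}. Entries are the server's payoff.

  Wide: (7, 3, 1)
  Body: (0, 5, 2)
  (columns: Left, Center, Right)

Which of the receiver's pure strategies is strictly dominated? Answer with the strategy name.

Center

Right holds the server's payoff strictly below Center in every row: 1 < 3, 2 < 5.
So Center is strictly dominated for the receiver.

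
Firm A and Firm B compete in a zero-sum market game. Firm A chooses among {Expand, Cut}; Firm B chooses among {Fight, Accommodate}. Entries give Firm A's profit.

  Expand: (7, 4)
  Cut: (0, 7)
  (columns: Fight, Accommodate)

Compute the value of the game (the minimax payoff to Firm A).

49/10

Row minima: Expand → 4, Cut → 0; maximin = 4.
Column maxima: Fight → 7, Accommodate → 7; minimax = 7.
4 ≠ 7, so there is no saddle point; optimal play is mixed.
Let Firm A play Expand with probability p. Expected payoff against Fight: 7p + 0(1−p) = 7p; against Accommodate: 4p + 7(1−p) = −3p + 7.
Setting these equal: 7p = −3p + 7 ⇒ 10p = 7 ⇒ p = 7/10, and the value is (7)·(7/10) = 49/10.
For Firm B: with q = P(Fight), equating Expand's and Cut's payoffs gives 3q + 4 = −7q + 7 ⇒ q = 3/10.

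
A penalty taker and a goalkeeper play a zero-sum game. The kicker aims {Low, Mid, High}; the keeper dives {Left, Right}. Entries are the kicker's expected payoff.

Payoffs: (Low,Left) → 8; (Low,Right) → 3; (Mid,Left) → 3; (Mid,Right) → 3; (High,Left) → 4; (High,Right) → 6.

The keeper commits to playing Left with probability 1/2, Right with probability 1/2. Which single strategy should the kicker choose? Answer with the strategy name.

Low

Expected payoff of Low: (1/2)·8 + (1/2)·3 = 11/2.
Expected payoff of Mid: (1/2)·3 + (1/2)·3 = 3.
Expected payoff of High: (1/2)·4 + (1/2)·6 = 5.
The largest is 11/2, so the kicker's best response is Low.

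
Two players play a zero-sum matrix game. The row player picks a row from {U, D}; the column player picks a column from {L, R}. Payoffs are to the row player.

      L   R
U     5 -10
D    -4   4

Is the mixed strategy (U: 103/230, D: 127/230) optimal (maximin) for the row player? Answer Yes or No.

No

Against L this mix gives (103/230)·5 + (127/230)·(-4) = 7/230.
Against R this mix gives (103/230)·(-10) + (127/230)·4 = -261/115.
The column player will play R, holding the row player to -261/115. Shifting weight toward the row that does better against R would raise this floor (the equalizing mix achieves -20/23 against both R and L), so the proposed strategy is not optimal.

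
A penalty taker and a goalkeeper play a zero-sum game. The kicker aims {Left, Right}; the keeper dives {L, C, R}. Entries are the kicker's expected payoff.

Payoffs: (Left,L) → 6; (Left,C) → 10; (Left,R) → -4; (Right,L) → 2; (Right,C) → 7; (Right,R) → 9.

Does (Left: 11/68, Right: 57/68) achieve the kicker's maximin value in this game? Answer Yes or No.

Against L this mix gives (11/68)·6 + (57/68)·2 = 45/17.
Against C this mix gives (11/68)·10 + (57/68)·7 = 509/68.
Against R this mix gives (11/68)·(-4) + (57/68)·9 = 469/68.
The keeper will play L, holding the kicker to 45/17. Shifting weight toward the row that does better against L would raise this floor (the equalizing mix achieves 62/17 against both L and R), so the proposed strategy is not optimal.

No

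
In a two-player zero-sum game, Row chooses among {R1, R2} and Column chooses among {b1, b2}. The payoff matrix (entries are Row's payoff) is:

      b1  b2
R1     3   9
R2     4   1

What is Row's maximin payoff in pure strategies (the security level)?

Row minima: R1 → 3, R2 → 1.
The best of these is 3.

3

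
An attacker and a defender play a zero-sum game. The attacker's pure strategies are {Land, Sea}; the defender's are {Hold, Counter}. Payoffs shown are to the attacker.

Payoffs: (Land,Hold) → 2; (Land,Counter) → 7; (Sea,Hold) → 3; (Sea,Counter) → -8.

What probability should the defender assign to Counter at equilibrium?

1/16

Row minima: Land → 2, Sea → -8; maximin = 2.
Column maxima: Hold → 3, Counter → 7; minimax = 3.
2 ≠ 3, so there is no saddle point; optimal play is mixed.
Let the attacker play Land with probability p. Expected payoff against Hold: 2p + 3(1−p) = −p + 3; against Counter: 7p + (-8)(1−p) = 15p − 8.
Setting these equal: −p + 3 = 15p − 8 ⇒ −16p = -11 ⇒ p = 11/16, and the value is (-1)·(11/16) + 3 = 37/16.
For the defender: with q = P(Hold), equating Land's and Sea's payoffs gives −5q + 7 = 11q − 8 ⇒ q = 15/16.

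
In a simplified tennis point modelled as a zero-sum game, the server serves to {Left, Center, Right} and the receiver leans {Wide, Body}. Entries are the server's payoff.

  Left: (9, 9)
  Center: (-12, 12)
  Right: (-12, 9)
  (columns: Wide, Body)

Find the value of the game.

Row minima: Left → 9, Center → -12, Right → -12; maximin = 9.
Column maxima: Wide → 9, Body → 12; minimax = 9.
Since maximin = minimax = 9, there is a saddle point and the value is 9.

9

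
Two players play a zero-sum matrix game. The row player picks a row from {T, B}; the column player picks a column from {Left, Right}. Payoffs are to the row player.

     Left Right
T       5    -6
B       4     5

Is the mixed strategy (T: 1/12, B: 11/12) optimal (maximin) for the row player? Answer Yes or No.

Yes

Against Left this mix gives (1/12)·5 + (11/12)·4 = 49/12.
Against Right this mix gives (1/12)·(-6) + (11/12)·5 = 49/12.
All of the column player's active replies (Left, Right) yield 49/12, and no column does worse for the row player. The mix makes the column player indifferent and guarantees 49/12, so it is optimal.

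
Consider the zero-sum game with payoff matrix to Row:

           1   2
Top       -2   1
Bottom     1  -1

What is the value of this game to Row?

-1/5

Row minima: Top → -2, Bottom → -1; maximin = -1.
Column maxima: 1 → 1, 2 → 1; minimax = 1.
-1 ≠ 1, so there is no saddle point; optimal play is mixed.
Let Row play Top with probability p. Expected payoff against 1: (-2)p + 1(1−p) = −3p + 1; against 2: 1p + (-1)(1−p) = 2p − 1.
Setting these equal: −3p + 1 = 2p − 1 ⇒ −5p = -2 ⇒ p = 2/5, and the value is (-3)·(2/5) + 1 = -1/5.
For Column: with q = P(1), equating Top's and Bottom's payoffs gives −3q + 1 = 2q − 1 ⇒ q = 2/5.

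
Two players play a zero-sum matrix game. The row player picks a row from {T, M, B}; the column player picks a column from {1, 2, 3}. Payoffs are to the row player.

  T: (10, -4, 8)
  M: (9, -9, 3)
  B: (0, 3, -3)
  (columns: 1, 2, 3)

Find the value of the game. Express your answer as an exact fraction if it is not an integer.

Row minima: T → -4, M → -9, B → -3; maximin = -3.
Column maxima: 1 → 10, 2 → 3, 3 → 8; minimax = 3.
-3 ≠ 3, so there is no saddle point; optimal play is mixed.
M is strictly dominated by T, so the row player never plays it.
1 is strictly dominated by 3 (it gives the row player strictly more in every row), so the column player never plays it.
On the remaining 2×2 (T, B vs 2, 3):
Let the row player play T with probability p. Expected payoff against 2: (-4)p + 3(1−p) = −7p + 3; against 3: 8p + (-3)(1−p) = 11p − 3.
Setting these equal: −7p + 3 = 11p − 3 ⇒ −18p = -6 ⇒ p = 1/3, and the value is (-7)·(1/3) + 3 = 2/3.
For the column player: with q = P(2), equating T's and B's payoffs gives −12q + 8 = 6q − 3 ⇒ q = 11/18.

2/3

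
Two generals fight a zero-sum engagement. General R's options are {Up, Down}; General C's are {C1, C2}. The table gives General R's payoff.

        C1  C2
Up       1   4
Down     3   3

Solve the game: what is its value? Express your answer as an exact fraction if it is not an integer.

Row minima: Up → 1, Down → 3; maximin = 3.
Column maxima: C1 → 3, C2 → 4; minimax = 3.
Since maximin = minimax = 3, there is a saddle point and the value is 3.

3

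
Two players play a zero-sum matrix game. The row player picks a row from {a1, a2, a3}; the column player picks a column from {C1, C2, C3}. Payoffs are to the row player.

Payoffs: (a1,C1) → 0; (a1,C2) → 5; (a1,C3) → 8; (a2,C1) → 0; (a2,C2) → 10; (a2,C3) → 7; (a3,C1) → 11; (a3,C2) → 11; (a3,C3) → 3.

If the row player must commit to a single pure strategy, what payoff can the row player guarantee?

3

Row minima: a1 → 0, a2 → 0, a3 → 3.
The best of these is 3.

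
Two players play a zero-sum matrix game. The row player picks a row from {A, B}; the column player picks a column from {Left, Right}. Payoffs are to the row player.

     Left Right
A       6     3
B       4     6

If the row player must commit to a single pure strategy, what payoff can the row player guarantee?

Row minima: A → 3, B → 4.
The best of these is 4.

4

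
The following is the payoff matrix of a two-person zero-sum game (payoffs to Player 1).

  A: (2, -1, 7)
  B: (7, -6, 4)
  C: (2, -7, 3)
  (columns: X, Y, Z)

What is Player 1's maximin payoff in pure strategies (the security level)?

Row minima: A → -1, B → -6, C → -7.
The best of these is -1.

-1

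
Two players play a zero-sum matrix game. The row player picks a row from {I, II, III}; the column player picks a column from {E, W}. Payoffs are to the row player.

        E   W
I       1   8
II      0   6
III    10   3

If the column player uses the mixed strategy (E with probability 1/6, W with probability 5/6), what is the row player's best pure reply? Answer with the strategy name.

I

Expected payoff of I: (1/6)·1 + (5/6)·8 = 41/6.
Expected payoff of II: (1/6)·0 + (5/6)·6 = 5.
Expected payoff of III: (1/6)·10 + (5/6)·3 = 25/6.
The largest is 41/6, so the row player's best response is I.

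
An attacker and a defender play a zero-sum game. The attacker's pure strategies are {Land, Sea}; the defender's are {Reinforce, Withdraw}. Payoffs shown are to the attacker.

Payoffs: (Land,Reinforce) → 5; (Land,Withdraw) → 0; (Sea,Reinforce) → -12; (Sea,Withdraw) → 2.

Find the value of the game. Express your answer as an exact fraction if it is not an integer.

10/19

Row minima: Land → 0, Sea → -12; maximin = 0.
Column maxima: Reinforce → 5, Withdraw → 2; minimax = 2.
0 ≠ 2, so there is no saddle point; optimal play is mixed.
Let the attacker play Land with probability p. Expected payoff against Reinforce: 5p + (-12)(1−p) = 17p − 12; against Withdraw: 0p + 2(1−p) = −2p + 2.
Setting these equal: 17p − 12 = −2p + 2 ⇒ 19p = 14 ⇒ p = 14/19, and the value is (17)·(14/19) − 12 = 10/19.
For the defender: with q = P(Reinforce), equating Land's and Sea's payoffs gives 5q = −14q + 2 ⇒ q = 2/19.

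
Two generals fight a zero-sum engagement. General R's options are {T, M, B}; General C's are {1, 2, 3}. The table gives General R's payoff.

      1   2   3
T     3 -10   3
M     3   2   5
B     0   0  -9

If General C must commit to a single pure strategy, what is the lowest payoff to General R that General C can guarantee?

Column maxima: 1 → 3, 2 → 2, 3 → 5.
The smallest of these is 2.

2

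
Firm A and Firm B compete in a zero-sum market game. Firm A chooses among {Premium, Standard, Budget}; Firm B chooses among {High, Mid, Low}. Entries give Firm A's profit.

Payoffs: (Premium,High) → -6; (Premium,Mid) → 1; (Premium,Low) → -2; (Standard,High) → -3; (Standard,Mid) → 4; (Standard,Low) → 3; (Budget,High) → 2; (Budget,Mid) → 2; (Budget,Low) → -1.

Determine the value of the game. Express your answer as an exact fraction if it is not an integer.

Row minima: Premium → -6, Standard → -3, Budget → -1; maximin = -1.
Column maxima: High → 2, Mid → 4, Low → 3; minimax = 2.
-1 ≠ 2, so there is no saddle point; optimal play is mixed.
Premium is strictly dominated by Standard, so Firm A never plays it.
Mid is strictly dominated by Low (it gives Firm A strictly more in every row), so Firm B never plays it.
On the remaining 2×2 (Standard, Budget vs High, Low):
Let Firm A play Standard with probability p. Expected payoff against High: (-3)p + 2(1−p) = −5p + 2; against Low: 3p + (-1)(1−p) = 4p − 1.
Setting these equal: −5p + 2 = 4p − 1 ⇒ −9p = -3 ⇒ p = 1/3, and the value is (-5)·(1/3) + 2 = 1/3.
For Firm B: with q = P(High), equating Standard's and Budget's payoffs gives −6q + 3 = 3q − 1 ⇒ q = 4/9.

1/3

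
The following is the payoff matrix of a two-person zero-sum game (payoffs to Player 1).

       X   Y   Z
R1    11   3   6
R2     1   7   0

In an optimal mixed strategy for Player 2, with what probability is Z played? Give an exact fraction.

2/5

Row minima: R1 → 3, R2 → 0; maximin = 3.
Column maxima: X → 11, Y → 7, Z → 6; minimax = 6.
3 ≠ 6, so there is no saddle point; optimal play is mixed.
X is strictly dominated by Z (it gives Player 1 strictly more in every row), so Player 2 never plays it.
On the remaining 2×2 (R1, R2 vs Y, Z):
Let Player 1 play R1 with probability p. Expected payoff against Y: 3p + 7(1−p) = −4p + 7; against Z: 6p + 0(1−p) = 6p.
Setting these equal: −4p + 7 = 6p ⇒ −10p = -7 ⇒ p = 7/10, and the value is (-4)·(7/10) + 7 = 21/5.
For Player 2: with q = P(Y), equating R1's and R2's payoffs gives −3q + 6 = 7q ⇒ q = 3/5.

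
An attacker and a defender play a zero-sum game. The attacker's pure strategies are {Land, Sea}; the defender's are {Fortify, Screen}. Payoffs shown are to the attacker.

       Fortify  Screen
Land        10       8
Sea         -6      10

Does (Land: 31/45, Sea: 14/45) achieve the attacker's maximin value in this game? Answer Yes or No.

No

Against Fortify this mix gives (31/45)·10 + (14/45)·(-6) = 226/45.
Against Screen this mix gives (31/45)·8 + (14/45)·10 = 388/45.
The defender will play Fortify, holding the attacker to 226/45. Shifting weight toward the row that does better against Fortify would raise this floor (the equalizing mix achieves 74/9 against both Fortify and Screen), so the proposed strategy is not optimal.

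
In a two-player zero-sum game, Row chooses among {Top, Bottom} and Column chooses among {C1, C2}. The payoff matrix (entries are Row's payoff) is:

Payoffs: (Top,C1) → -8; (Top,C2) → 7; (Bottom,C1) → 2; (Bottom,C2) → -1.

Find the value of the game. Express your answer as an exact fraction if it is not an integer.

1/3

Row minima: Top → -8, Bottom → -1; maximin = -1.
Column maxima: C1 → 2, C2 → 7; minimax = 2.
-1 ≠ 2, so there is no saddle point; optimal play is mixed.
Let Row play Top with probability p. Expected payoff against C1: (-8)p + 2(1−p) = −10p + 2; against C2: 7p + (-1)(1−p) = 8p − 1.
Setting these equal: −10p + 2 = 8p − 1 ⇒ −18p = -3 ⇒ p = 1/6, and the value is (-10)·(1/6) + 2 = 1/3.
For Column: with q = P(C1), equating Top's and Bottom's payoffs gives −15q + 7 = 3q − 1 ⇒ q = 4/9.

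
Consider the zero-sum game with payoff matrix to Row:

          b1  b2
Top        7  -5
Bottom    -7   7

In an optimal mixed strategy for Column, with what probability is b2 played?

7/13

Row minima: Top → -5, Bottom → -7; maximin = -5.
Column maxima: b1 → 7, b2 → 7; minimax = 7.
-5 ≠ 7, so there is no saddle point; optimal play is mixed.
Let Row play Top with probability p. Expected payoff against b1: 7p + (-7)(1−p) = 14p − 7; against b2: (-5)p + 7(1−p) = −12p + 7.
Setting these equal: 14p − 7 = −12p + 7 ⇒ 26p = 14 ⇒ p = 7/13, and the value is (14)·(7/13) − 7 = 7/13.
For Column: with q = P(b1), equating Top's and Bottom's payoffs gives 12q − 5 = −14q + 7 ⇒ q = 6/13.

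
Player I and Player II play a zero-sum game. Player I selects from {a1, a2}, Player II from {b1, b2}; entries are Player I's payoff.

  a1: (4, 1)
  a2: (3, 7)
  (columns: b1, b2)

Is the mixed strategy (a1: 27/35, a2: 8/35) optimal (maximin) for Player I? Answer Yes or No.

No

Against b1 this mix gives (27/35)·4 + (8/35)·3 = 132/35.
Against b2 this mix gives (27/35)·1 + (8/35)·7 = 83/35.
Player II will play b2, holding Player I to 83/35. Shifting weight toward the row that does better against b2 would raise this floor (the equalizing mix achieves 25/7 against both b2 and b1), so the proposed strategy is not optimal.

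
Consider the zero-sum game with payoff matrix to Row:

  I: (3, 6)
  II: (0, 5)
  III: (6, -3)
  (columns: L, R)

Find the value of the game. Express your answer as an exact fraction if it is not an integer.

Row minima: I → 3, II → 0, III → -3; maximin = 3.
Column maxima: L → 6, R → 6; minimax = 6.
3 ≠ 6, so there is no saddle point; optimal play is mixed.
II is strictly dominated by I, so Row never plays it.
On the remaining 2×2 (I, III vs L, R):
Let Row play I with probability p. Expected payoff against L: 3p + 6(1−p) = −3p + 6; against R: 6p + (-3)(1−p) = 9p − 3.
Setting these equal: −3p + 6 = 9p − 3 ⇒ −12p = -9 ⇒ p = 3/4, and the value is (-3)·(3/4) + 6 = 15/4.
For Column: with q = P(L), equating I's and III's payoffs gives −3q + 6 = 9q − 3 ⇒ q = 3/4.

15/4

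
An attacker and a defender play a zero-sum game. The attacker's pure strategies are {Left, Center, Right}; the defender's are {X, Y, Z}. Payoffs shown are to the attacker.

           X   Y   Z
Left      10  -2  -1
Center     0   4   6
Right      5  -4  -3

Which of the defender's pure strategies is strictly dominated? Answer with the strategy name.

Z

Y holds the attacker's payoff strictly below Z in every row: -2 < -1, 4 < 6, -4 < -3.
So Z is strictly dominated for the defender.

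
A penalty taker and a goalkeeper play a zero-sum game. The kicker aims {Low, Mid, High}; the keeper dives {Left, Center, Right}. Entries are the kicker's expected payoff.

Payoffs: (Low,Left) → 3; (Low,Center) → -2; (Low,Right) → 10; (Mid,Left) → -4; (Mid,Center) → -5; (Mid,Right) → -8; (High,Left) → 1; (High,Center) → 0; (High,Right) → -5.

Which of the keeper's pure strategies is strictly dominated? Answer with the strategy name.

Left

Center holds the kicker's payoff strictly below Left in every row: -2 < 3, -5 < -4, 0 < 1.
So Left is strictly dominated for the keeper.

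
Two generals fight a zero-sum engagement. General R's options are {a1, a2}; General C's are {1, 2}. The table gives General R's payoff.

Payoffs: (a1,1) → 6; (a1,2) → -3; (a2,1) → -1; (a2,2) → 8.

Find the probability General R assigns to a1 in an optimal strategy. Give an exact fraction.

1/2

Row minima: a1 → -3, a2 → -1; maximin = -1.
Column maxima: 1 → 6, 2 → 8; minimax = 6.
-1 ≠ 6, so there is no saddle point; optimal play is mixed.
Let General R play a1 with probability p. Expected payoff against 1: 6p + (-1)(1−p) = 7p − 1; against 2: (-3)p + 8(1−p) = −11p + 8.
Setting these equal: 7p − 1 = −11p + 8 ⇒ 18p = 9 ⇒ p = 1/2, and the value is (7)·(1/2) − 1 = 5/2.
For General C: with q = P(1), equating a1's and a2's payoffs gives 9q − 3 = −9q + 8 ⇒ q = 11/18.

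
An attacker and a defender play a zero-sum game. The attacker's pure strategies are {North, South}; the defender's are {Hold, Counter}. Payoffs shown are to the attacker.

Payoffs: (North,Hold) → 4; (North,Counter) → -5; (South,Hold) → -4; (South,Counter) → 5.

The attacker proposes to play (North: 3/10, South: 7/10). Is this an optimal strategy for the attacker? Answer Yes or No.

Against Hold this mix gives (3/10)·4 + (7/10)·(-4) = -8/5.
Against Counter this mix gives (3/10)·(-5) + (7/10)·5 = 2.
The defender will play Hold, holding the attacker to -8/5. Shifting weight toward the row that does better against Hold would raise this floor (the equalizing mix achieves 0 against both Hold and Counter), so the proposed strategy is not optimal.

No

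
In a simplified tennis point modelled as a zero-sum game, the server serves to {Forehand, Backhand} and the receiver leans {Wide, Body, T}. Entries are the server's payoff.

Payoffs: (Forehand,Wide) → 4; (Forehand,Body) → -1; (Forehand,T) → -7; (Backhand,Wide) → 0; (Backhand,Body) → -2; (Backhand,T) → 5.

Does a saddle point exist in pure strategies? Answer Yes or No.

No

Row minima: Forehand → -7, Backhand → -2; maximin = -2.
Column maxima: Wide → 4, Body → -1, T → 5; minimax = -1.
-2 ≠ -1, so no pure-strategy equilibrium exists.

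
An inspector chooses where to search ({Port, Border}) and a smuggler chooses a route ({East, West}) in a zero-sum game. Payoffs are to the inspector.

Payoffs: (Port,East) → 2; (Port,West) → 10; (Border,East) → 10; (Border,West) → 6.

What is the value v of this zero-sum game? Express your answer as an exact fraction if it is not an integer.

Row minima: Port → 2, Border → 6; maximin = 6.
Column maxima: East → 10, West → 10; minimax = 10.
6 ≠ 10, so there is no saddle point; optimal play is mixed.
Let the inspector play Port with probability p. Expected payoff against East: 2p + 10(1−p) = −8p + 10; against West: 10p + 6(1−p) = 4p + 6.
Setting these equal: −8p + 10 = 4p + 6 ⇒ −12p = -4 ⇒ p = 1/3, and the value is (-8)·(1/3) + 10 = 22/3.
For the smuggler: with q = P(East), equating Port's and Border's payoffs gives −8q + 10 = 4q + 6 ⇒ q = 1/3.

22/3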